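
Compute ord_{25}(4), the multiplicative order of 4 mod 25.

10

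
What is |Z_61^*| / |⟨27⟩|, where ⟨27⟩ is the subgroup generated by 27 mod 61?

6

By Lagrange's theorem, ord_61(27) divides φ(61) = 61 − 1 = 60 = 2^2 · 3 · 5.
Divisors of 60: 1, 2, 3, 4, 5, 6, 10, 12, 15, 20, 30, 60.
Evaluate successive powers at the divisors of 60:
27^1 ≡ 27 (mod 61)
27^2 ≡ 58 (mod 61)
27^3 ≡ 41 (mod 61)
27^4 ≡ 9 (mod 61)
27^5 ≡ 60 (mod 61)
27^6 ≡ 34 (mod 61)
27^10 ≡ 1 (mod 61) ✓
The order of 27 is 10, so the subgroup it generates has 10 elements.
Index = |(Z/61Z)^×| / |⟨27⟩| = 60 / 10 = 6.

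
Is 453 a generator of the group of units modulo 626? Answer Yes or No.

φ(626) = φ(2)·φ(313) = 1·312 = 312 = 2^3 · 3 · 13.
453 is a primitive root mod 626 iff 453^(φ(626)/q) ≢ 1 for every prime q | φ(626), i.e. q ∈ {2, 3, 13}.
453^156 ≡ 1 (mod 626)  [q = 2: ≡ 1 ✗]
453^104 ≡ 411 (mod 626)  [q = 3: ≢ 1 ✓]
453^24 ≡ 277 (mod 626)  [q = 13: ≢ 1 ✓]
Since 453^156 ≡ 1, the order of 453 divides 156 < 312, so 453 is not a primitive root.

No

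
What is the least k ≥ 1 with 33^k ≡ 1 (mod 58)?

14

The order of 33 must divide φ(58) = φ(2)·φ(29) = 1·28 = 28 = 2^2 · 7.
Divisors of 28: 1, 2, 4, 7, 14, 28.
Test each divisor d:
33^1 ≡ 33
33^2 ≡ 45
33^4 ≡ 53
33^7 ≡ 57
33^14 ≡ 1
The smallest such exponent is 14, so the order of 33 is 14.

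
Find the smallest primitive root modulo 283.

3

φ(283) = 283 − 1 = 282 = 2 · 3 · 47.
Test candidates g = 2, 3, … against the prime factors q ∈ {2, 3, 47} of φ(283): g is a generator iff g^(282/q) ≢ 1 for every such q.
g = 2: 2^141 ≡ 282; 2^94 ≡ 1 — hits 1, so not a primitive root.
g = 3: 3^141 ≡ 282; 3^94 ≡ 238; 3^6 ≡ 163 — none is 1, so 3 is a primitive root.
Hence the least primitive root of 283 is 3.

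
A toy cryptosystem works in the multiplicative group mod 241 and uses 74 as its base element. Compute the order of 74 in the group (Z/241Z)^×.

By Lagrange's theorem, ord_241(74) divides φ(241) = 241 − 1 = 240 = 2^4 · 3 · 5.
Divisors of 240: 1, 2, 3, 4, 5, 6, 8, 10, 12, 15, 16, 20, 24, 30, 40, 48, 60, 80, 120, 240.
Evaluate successive powers at the divisors of 240:
74^1 ≡ 74
74^2 ≡ 174
74^3 ≡ 103
74^4 ≡ 151
74^5 ≡ 88
74^6 ≡ 5
74^8 ≡ 147
74^10 ≡ 32
74^12 ≡ 25
74^15 ≡ 165
74^16 ≡ 160
74^20 ≡ 60
74^24 ≡ 143
74^30 ≡ 233
74^40 ≡ 226
74^48 ≡ 205
74^60 ≡ 64
74^80 ≡ 225
74^120 ≡ 240
74^240 ≡ 1
Hence ord(74) = 240.

240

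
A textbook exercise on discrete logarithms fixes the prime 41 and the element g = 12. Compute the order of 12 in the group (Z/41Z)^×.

By Lagrange's theorem, ord_41(12) divides φ(41) = 41 − 1 = 40 = 2^3 · 5.
Divisors of 40: 1, 2, 4, 5, 8, 10, 20, 40.
Test each divisor d:
12^1 ≡ 12 (mod 41)
12^2 ≡ 21 (mod 41)
12^4 ≡ 31 (mod 41)
12^5 ≡ 3 (mod 41)
12^8 ≡ 18 (mod 41)
12^10 ≡ 9 (mod 41)
12^20 ≡ 40 (mod 41)
12^40 ≡ 1 (mod 41) ✓
Therefore the multiplicative order of 12 modulo 41 is 40.

40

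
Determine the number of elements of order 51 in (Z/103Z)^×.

φ(103) = 103 − 1 = 102 = 2 · 3 · 17.
Since (Z/103Z)^× is cyclic of order 102, the number of elements of order d is φ(d) when d | 102 and 0 otherwise.
51 = 3 · 17 divides 102, and φ(51) = 32.

32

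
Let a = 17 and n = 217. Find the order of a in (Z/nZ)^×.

Since 17 ∈ (Z/217Z)^×, its order divides φ(217) = φ(7·31) = (7−1)·(31−1) = 6·30 = 180 = 2^2 · 3^2 · 5.
Divisors of 180: 1, 2, 3, 4, 5, 6, 9, 10, 12, 15, 18, 20, 30, 36, 45, 60, 90, 180.
Test each divisor d:
17^1 ≡ 17 (mod 217)
17^2 ≡ 72 (mod 217)
17^3 ≡ 139 (mod 217)
17^4 ≡ 193 (mod 217)
17^5 ≡ 26 (mod 217)
17^6 ≡ 8 (mod 217)
17^9 ≡ 27 (mod 217)
17^10 ≡ 25 (mod 217)
17^12 ≡ 64 (mod 217)
17^15 ≡ 216 (mod 217)
17^18 ≡ 78 (mod 217)
17^20 ≡ 191 (mod 217)
17^30 ≡ 1 (mod 217) ✓
Hence ord(17) = 30.

30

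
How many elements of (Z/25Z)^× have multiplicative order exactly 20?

φ(25) = φ(5^2) = 5·(5−1) = 20 = 2^2 · 5.
(Z/25Z)^× is cyclic (|G| = 20); a cyclic group of order m has exactly φ(d) elements of each order d | m, and none otherwise.
20 = 2^2 · 5 divides 20, and φ(20) = 8.

8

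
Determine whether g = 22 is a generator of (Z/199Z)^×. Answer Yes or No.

Yes

φ(199) = 199 − 1 = 198 = 2 · 3^2 · 11.
An element g generates (Z/199Z)^× iff g^(198/q) ≢ 1 (mod 199) for each prime q ∈ {2, 3, 11}.
22^99 ≡ 198 (mod 199)  [q = 2: ≢ 1 ✓]
22^66 ≡ 106 (mod 199)  [q = 3: ≢ 1 ✓]
22^18 ≡ 114 (mod 199)  [q = 11: ≢ 1 ✓]
None equal 1, so ord_199(22) = 198: 22 is a primitive root.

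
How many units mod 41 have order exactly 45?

φ(41) = 41 − 1 = 40 = 2^3 · 5.
Since (Z/41Z)^× is cyclic of order 40, the number of elements of order d is φ(d) when d | 40 and 0 otherwise.
Since 45 ∤ 40, the count is 0.

0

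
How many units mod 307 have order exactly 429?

0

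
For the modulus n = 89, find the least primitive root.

φ(89) = 89 − 1 = 88 = 2^3 · 11.
Test candidates g = 2, 3, … against the prime factors q ∈ {2, 11} of φ(89): g is a generator iff g^(88/q) ≢ 1 for every such q.
g = 2: 2^44 ≡ 1 — hits 1, so not a primitive root.
g = 3: 3^44 ≡ 88; 3^8 ≡ 64 — none is 1, so 3 is a primitive root.
Hence the least primitive root of 89 is 3.

3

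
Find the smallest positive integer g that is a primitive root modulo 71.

7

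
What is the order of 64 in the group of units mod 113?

By Lagrange's theorem, ord_113(64) divides φ(113) = 113 − 1 = 112 = 2^4 · 7.
Divisors of 112: 1, 2, 4, 7, 8, 14, 16, 28, 56, 112.
Test each divisor d:
64^1 ≡ 64
64^2 ≡ 28
64^4 ≡ 106
64^7 ≡ 112
64^8 ≡ 49
64^14 ≡ 1
The smallest such exponent is 14, so the order of 64 is 14.

14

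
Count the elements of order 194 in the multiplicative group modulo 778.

96

φ(778) = φ(2)·φ(389) = 1·388 = 388 = 2^2 · 97.
(Z/778Z)^× is cyclic (|G| = 388); a cyclic group of order m has exactly φ(d) elements of each order d | m, and none otherwise.
194 = 2 · 97 divides 388, and φ(194) = 96.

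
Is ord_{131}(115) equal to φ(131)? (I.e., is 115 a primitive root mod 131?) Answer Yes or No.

Yes

φ(131) = 131 − 1 = 130 = 2 · 5 · 13.
115 is a primitive root mod 131 iff 115^(φ(131)/q) ≢ 1 for every prime q | φ(131), i.e. q ∈ {2, 5, 13}.
115^65 ≡ 130 (mod 131)  [q = 2: ≢ 1 ✓]
115^26 ≡ 89 (mod 131)  [q = 5: ≢ 1 ✓]
115^10 ≡ 84 (mod 131)  [q = 13: ≢ 1 ✓]
All checks pass, so 115 has order 130 and is a primitive root modulo 131.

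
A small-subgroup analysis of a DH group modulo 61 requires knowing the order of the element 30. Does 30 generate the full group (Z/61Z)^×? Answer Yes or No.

φ(61) = 61 − 1 = 60 = 2^2 · 3 · 5.
An element g generates (Z/61Z)^× iff g^(60/q) ≢ 1 (mod 61) for each prime q ∈ {2, 3, 5}.
30^30 ≡ 60 (mod 61)  [q = 2: ≢ 1 ✓]
30^20 ≡ 13 (mod 61)  [q = 3: ≢ 1 ✓]
30^12 ≡ 34 (mod 61)  [q = 5: ≢ 1 ✓]
None equal 1, so ord_61(30) = 60: 30 is a primitive root.

Yes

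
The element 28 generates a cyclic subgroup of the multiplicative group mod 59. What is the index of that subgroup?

ord(28) | φ(59) = 59 − 1 = 58 = 2 · 29.
Divisors of 58: 1, 2, 29, 58.
Check 28^d mod 59 for each divisor in increasing order:
28^1 ≡ 28 (mod 59)
28^2 ≡ 17 (mod 59)
28^29 ≡ 1 (mod 59) ✓
The order of 28 is 29, so the subgroup it generates has 29 elements.
The index is φ(59) / ord(28) = 58 / 29 = 2.

2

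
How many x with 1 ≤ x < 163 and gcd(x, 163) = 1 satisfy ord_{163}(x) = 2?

φ(163) = 163 − 1 = 162 = 2 · 3^4.
Since (Z/163Z)^× is cyclic of order 162, the number of elements of order d is φ(d) when d | 162 and 0 otherwise.
2 | 162, and φ(2) = 2 − 1 = 1.

1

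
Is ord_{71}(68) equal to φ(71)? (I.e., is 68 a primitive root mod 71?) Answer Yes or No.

φ(71) = 71 − 1 = 70 = 2 · 5 · 7.
Test 68^(70/q) mod 71 for each prime factor q of 70:
68^35 ≡ 70 (mod 71)  [q = 2: ≢ 1 ✓]
68^14 ≡ 54 (mod 71)  [q = 5: ≢ 1 ✓]
68^10 ≡ 48 (mod 71)  [q = 7: ≢ 1 ✓]
All checks pass, so 68 has order 70 and is a primitive root modulo 71.

Yes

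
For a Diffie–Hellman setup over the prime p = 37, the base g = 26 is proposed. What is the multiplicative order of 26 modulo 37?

3

By Lagrange's theorem, ord_37(26) divides φ(37) = 37 − 1 = 36 = 2^2 · 3^2.
Divisors of 36: 1, 2, 3, 4, 6, 9, 12, 18, 36.
Test each divisor d:
26^1 ≡ 26 (mod 37)
26^2 ≡ 10 (mod 37)
26^3 ≡ 1 (mod 37) ✓
So ord_37(26) = 3.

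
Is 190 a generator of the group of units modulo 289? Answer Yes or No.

Yes

φ(289) = φ(17^2) = 17·(17−1) = 272 = 2^4 · 17.
Test 190^(272/q) mod 289 for each prime factor q of 272:
190^136 ≡ 288 (mod 289)  [q = 2: ≢ 1 ✓]
190^16 ≡ 205 (mod 289)  [q = 17: ≢ 1 ✓]
All checks pass, so 190 has order 272 and is a primitive root modulo 289.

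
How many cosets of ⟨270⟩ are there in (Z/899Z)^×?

4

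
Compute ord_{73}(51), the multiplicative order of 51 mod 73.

8

Since 51 ∈ (Z/73Z)^×, its order divides φ(73) = 73 − 1 = 72 = 2^3 · 3^2.
Divisors of 72: 1, 2, 3, 4, 6, 8, 9, 12, 18, 24, 36, 72.
Evaluate successive powers at the divisors of 72:
51^1 ≡ 51 (mod 73)
51^2 ≡ 46 (mod 73)
51^3 ≡ 10 (mod 73)
51^4 ≡ 72 (mod 73)
51^6 ≡ 27 (mod 73)
51^8 ≡ 1 (mod 73) ✓
Hence ord(51) = 8.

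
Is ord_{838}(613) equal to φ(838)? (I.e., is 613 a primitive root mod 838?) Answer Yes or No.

φ(838) = φ(2)·φ(419) = 1·418 = 418 = 2 · 11 · 19.
An element g generates (Z/838Z)^× iff g^(418/q) ≢ 1 (mod 838) for each prime q ∈ {2, 11, 19}.
613^209 ≡ 837 (mod 838)  [q = 2: ≢ 1 ✓]
613^38 ≡ 59 (mod 838)  [q = 11: ≢ 1 ✓]
613^22 ≡ 379 (mod 838)  [q = 19: ≢ 1 ✓]
None equal 1, so ord_838(613) = 418: 613 is a primitive root.

Yes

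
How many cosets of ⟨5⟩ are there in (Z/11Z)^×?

The order of 5 must divide φ(11) = 11 − 1 = 10 = 2 · 5.
Divisors of 10: 1, 2, 5, 10.
Test each divisor d:
5^1 ≡ 5
5^2 ≡ 3
5^5 ≡ 1
So ord_11(5) = 5, hence |⟨5⟩| = 5.
Index = |(Z/11Z)^×| / |⟨5⟩| = 10 / 5 = 2.

2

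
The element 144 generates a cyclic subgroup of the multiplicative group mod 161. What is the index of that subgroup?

ord(144) | φ(161) = φ(7·23) = (7−1)·(23−1) = 6·22 = 132 = 2^2 · 3 · 11.
Divisors of 132: 1, 2, 3, 4, 6, 11, 12, 22, 33, 44, 66, 132.
Evaluate successive powers at the divisors of 132:
144^1 ≡ 144
144^2 ≡ 128
144^3 ≡ 78
144^4 ≡ 123
144^6 ≡ 127
144^11 ≡ 93
144^12 ≡ 29
144^22 ≡ 116
144^33 ≡ 1
Thus |⟨144⟩| = ord(144) = 33.
[(Z/161Z)^× : ⟨144⟩] = 132/33 = 4.

4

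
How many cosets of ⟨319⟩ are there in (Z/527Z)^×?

8

By Lagrange's theorem, ord_527(319) divides φ(527) = φ(17·31) = (17−1)·(31−1) = 16·30 = 480 = 2^5 · 3 · 5.
Divisors of 480: 1, 2, 3, 4, 5, 6, 8, 10, 12, 15, 16, 20, 24, 30, 32, 40, 48, 60, 80, 96, 120, 160, 240, 480.
Compute 319^d (mod 527) for the divisors d until we hit 1:
319^1 ≡ 319
319^2 ≡ 50
319^3 ≡ 140
319^4 ≡ 392
319^5 ≡ 149
319^6 ≡ 101
319^8 ≡ 307
319^10 ≡ 67
319^12 ≡ 188
319^15 ≡ 497
319^16 ≡ 443
319^20 ≡ 273
319^24 ≡ 35
319^30 ≡ 373
319^32 ≡ 205
319^40 ≡ 222
319^48 ≡ 171
319^60 ≡ 1
The order of 319 is 60, so the subgroup it generates has 60 elements.
The index is φ(527) / ord(319) = 480 / 60 = 8.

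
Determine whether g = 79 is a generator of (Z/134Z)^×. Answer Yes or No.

Yes

φ(134) = φ(2)·φ(67) = 1·66 = 66 = 2 · 3 · 11.
79 is a primitive root mod 134 iff 79^(φ(134)/q) ≢ 1 for every prime q | φ(134), i.e. q ∈ {2, 3, 11}.
79^33 ≡ 133 (mod 134)  [q = 2: ≢ 1 ✓]
79^22 ≡ 29 (mod 134)  [q = 3: ≢ 1 ✓]
79^6 ≡ 129 (mod 134)  [q = 11: ≢ 1 ✓]
Every test exponent gives a nontrivial residue, hence 79 generates the full group.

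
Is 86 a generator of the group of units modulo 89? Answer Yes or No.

Yes

φ(89) = 89 − 1 = 88 = 2^3 · 11.
It suffices to check that the order of 86 is not a proper divisor of 88: compute 86^(88/q) for q ∈ {2, 11}.
86^44 ≡ 88 (mod 89)  [q = 2: ≢ 1 ✓]
86^8 ≡ 64 (mod 89)  [q = 11: ≢ 1 ✓]
All checks pass, so 86 has order 88 and is a primitive root modulo 89.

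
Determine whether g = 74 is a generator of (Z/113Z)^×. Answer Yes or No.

Yes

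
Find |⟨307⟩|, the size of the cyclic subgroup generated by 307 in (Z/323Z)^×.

18

The order of 307 must divide φ(323) = φ(17·19) = (17−1)·(19−1) = 16·18 = 288 = 2^5 · 3^2.
Divisors of 288: 1, 2, 3, 4, 6, 8, 9, 12, 16, 18, 24, 32, 36, 48, 72, 96, 144, 288.
Evaluate successive powers at the divisors of 288:
307^1 ≡ 307
307^2 ≡ 256
307^3 ≡ 103
307^4 ≡ 290
307^6 ≡ 273
307^8 ≡ 120
307^9 ≡ 18
307^12 ≡ 239
307^16 ≡ 188
307^18 ≡ 1
Hence ord(307) = 18.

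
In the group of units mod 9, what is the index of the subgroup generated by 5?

Since 5 ∈ (Z/9Z)^×, its order divides φ(9) = φ(3^2) = 3·(3−1) = 6 = 2 · 3.
Divisors of 6: 1, 2, 3, 6.
Test each divisor d:
5^1 ≡ 5
5^2 ≡ 7
5^3 ≡ 8
5^6 ≡ 1
The order of 5 is 6, so the subgroup it generates has 6 elements.
Index = |(Z/9Z)^×| / |⟨5⟩| = 6 / 6 = 1.

1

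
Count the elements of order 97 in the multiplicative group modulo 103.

0

φ(103) = 103 − 1 = 102 = 2 · 3 · 17.
Since (Z/103Z)^× is cyclic of order 102, the number of elements of order d is φ(d) when d | 102 and 0 otherwise.
Here 102 is not a multiple of 97, so there are no elements of order 97.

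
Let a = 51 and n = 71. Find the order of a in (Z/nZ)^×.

14

The order of 51 must divide φ(71) = 71 − 1 = 70 = 2 · 5 · 7.
Divisors of 70: 1, 2, 5, 7, 10, 14, 35, 70.
Check 51^d mod 71 for each divisor in increasing order:
51^1 ≡ 51 (mod 71)
51^2 ≡ 45 (mod 71)
51^5 ≡ 41 (mod 71)
51^7 ≡ 70 (mod 71)
51^10 ≡ 48 (mod 71)
51^14 ≡ 1 (mod 71) ✓
Hence ord(51) = 14.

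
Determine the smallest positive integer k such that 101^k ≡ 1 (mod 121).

110

Since 101 ∈ (Z/121Z)^×, its order divides φ(121) = φ(11^2) = 11·(11−1) = 110 = 2 · 5 · 11.
Divisors of 110: 1, 2, 5, 10, 11, 22, 55, 110.
Check 101^d mod 121 for each divisor in increasing order:
101^1 ≡ 101 (mod 121)
101^2 ≡ 37 (mod 121)
101^5 ≡ 87 (mod 121)
101^10 ≡ 67 (mod 121)
101^11 ≡ 112 (mod 121)
101^22 ≡ 81 (mod 121)
101^55 ≡ 120 (mod 121)
101^110 ≡ 1 (mod 121) ✓
The smallest such exponent is 110, so the order of 101 is 110.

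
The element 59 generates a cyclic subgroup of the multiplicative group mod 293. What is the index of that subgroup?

The order of 59 must divide φ(293) = 293 − 1 = 292 = 2^2 · 73.
Divisors of 292: 1, 2, 4, 73, 146, 292.
Evaluate successive powers at the divisors of 292:
59^1 ≡ 59 (mod 293)
59^2 ≡ 258 (mod 293)
59^4 ≡ 53 (mod 293)
59^73 ≡ 1 (mod 293) ✓
The order of 59 is 73, so the subgroup it generates has 73 elements.
The index is φ(293) / ord(59) = 292 / 73 = 4.

4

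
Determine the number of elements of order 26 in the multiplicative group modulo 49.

0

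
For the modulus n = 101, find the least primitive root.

2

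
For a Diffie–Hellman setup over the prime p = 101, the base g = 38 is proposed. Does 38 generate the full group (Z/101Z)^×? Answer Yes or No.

φ(101) = 101 − 1 = 100 = 2^2 · 5^2.
38 is a primitive root mod 101 iff 38^(φ(101)/q) ≢ 1 for every prime q | φ(101), i.e. q ∈ {2, 5}.
38^50 ≡ 100 (mod 101)  [q = 2: ≢ 1 ✓]
38^20 ≡ 36 (mod 101)  [q = 5: ≢ 1 ✓]
All checks pass, so 38 has order 100 and is a primitive root modulo 101.

Yes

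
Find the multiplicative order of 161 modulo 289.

136

ord(161) | φ(289) = φ(17^2) = 17·(17−1) = 272 = 2^4 · 17.
Divisors of 272: 1, 2, 4, 8, 16, 17, 34, 68, 136, 272.
Test each divisor d:
161^1 ≡ 161 (mod 289)
161^2 ≡ 200 (mod 289)
161^4 ≡ 118 (mod 289)
161^8 ≡ 52 (mod 289)
161^16 ≡ 103 (mod 289)
161^17 ≡ 110 (mod 289)
161^34 ≡ 251 (mod 289)
161^68 ≡ 288 (mod 289)
161^136 ≡ 1 (mod 289) ✓
Therefore the multiplicative order of 161 modulo 289 is 136.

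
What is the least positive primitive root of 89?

3

φ(89) = 89 − 1 = 88 = 2^3 · 11.
Test candidates g = 2, 3, … against the prime factors q ∈ {2, 11} of φ(89): g is a generator iff g^(88/q) ≢ 1 for every such q.
g = 2: 2^44 ≡ 1 — hits 1, so not a primitive root.
g = 3: 3^44 ≡ 88; 3^8 ≡ 64 — none is 1, so 3 is a primitive root.
Hence the least primitive root of 89 is 3.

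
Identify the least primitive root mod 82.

φ(82) = φ(2)·φ(41) = 1·40 = 40 = 2^3 · 5.
Test candidates g = 2, 3, … against the prime factors q ∈ {2, 5} of φ(82): g is a generator iff g^(40/q) ≢ 1 for every such q.
g = 2: gcd(2, 82) = 2 > 1, not a unit — skip.
g = 3: 3^20 ≡ 81; 3^8 ≡ 1 — hits 1, so not a primitive root.
g = 4: gcd(4, 82) = 2 > 1, not a unit — skip.
g = 5: 5^20 ≡ 1 — hits 1, so not a primitive root.
g = 6: gcd(6, 82) = 2 > 1, not a unit — skip.
g = 7: 7^20 ≡ 81; 7^8 ≡ 37 — none is 1, so 7 is a primitive root.
The smallest primitive root modulo 82 is 7.

7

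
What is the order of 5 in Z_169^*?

52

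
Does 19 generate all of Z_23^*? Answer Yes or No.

φ(23) = 23 − 1 = 22 = 2 · 11.
It suffices to check that the order of 19 is not a proper divisor of 22: compute 19^(22/q) for q ∈ {2, 11}.
19^11 ≡ 22 (mod 23)  [q = 2: ≢ 1 ✓]
19^2 ≡ 16 (mod 23)  [q = 11: ≢ 1 ✓]
None equal 1, so ord_23(19) = 22: 19 is a primitive root.

Yes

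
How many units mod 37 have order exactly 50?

0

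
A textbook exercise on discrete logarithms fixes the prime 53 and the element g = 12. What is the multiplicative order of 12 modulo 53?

52

ord(12) | φ(53) = 53 − 1 = 52 = 2^2 · 13.
Divisors of 52: 1, 2, 4, 13, 26, 52.
Evaluate successive powers at the divisors of 52:
12^1 ≡ 12 (mod 53)
12^2 ≡ 38 (mod 53)
12^4 ≡ 13 (mod 53)
12^13 ≡ 23 (mod 53)
12^26 ≡ 52 (mod 53)
12^52 ≡ 1 (mod 53) ✓
So ord_53(12) = 52.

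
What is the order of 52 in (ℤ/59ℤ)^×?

58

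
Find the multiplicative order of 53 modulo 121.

55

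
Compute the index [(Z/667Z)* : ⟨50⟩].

2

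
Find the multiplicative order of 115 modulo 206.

102

ord(115) | φ(206) = φ(2)·φ(103) = 1·102 = 102 = 2 · 3 · 17.
Divisors of 102: 1, 2, 3, 6, 17, 34, 51, 102.
Compute 115^d (mod 206) for the divisors d until we hit 1:
115^1 ≡ 115 (mod 206)
115^2 ≡ 41 (mod 206)
115^3 ≡ 183 (mod 206)
115^6 ≡ 117 (mod 206)
115^17 ≡ 57 (mod 206)
115^34 ≡ 159 (mod 206)
115^51 ≡ 205 (mod 206)
115^102 ≡ 1 (mod 206) ✓
So ord_206(115) = 102.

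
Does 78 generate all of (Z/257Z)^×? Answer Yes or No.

φ(257) = 257 − 1 = 256 = 2^8.
Test 78^(256/q) mod 257 for each prime factor q of 256:
78^128 ≡ 256 (mod 257)  [q = 2: ≢ 1 ✓]
Every test exponent gives a nontrivial residue, hence 78 generates the full group.

Yes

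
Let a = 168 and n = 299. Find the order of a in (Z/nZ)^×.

22

By Lagrange's theorem, ord_299(168) divides φ(299) = φ(13·23) = (13−1)·(23−1) = 12·22 = 264 = 2^3 · 3 · 11.
Divisors of 264: 1, 2, 3, 4, 6, 8, 11, 12, 22, 24, 33, 44, 66, 88, 132, 264.
Compute 168^d (mod 299) for the divisors d until we hit 1:
168^1 ≡ 168
168^2 ≡ 118
168^3 ≡ 90
168^4 ≡ 170
168^6 ≡ 27
168^8 ≡ 196
168^11 ≡ 298
168^12 ≡ 131
168^22 ≡ 1
The smallest such exponent is 22, so the order of 168 is 22.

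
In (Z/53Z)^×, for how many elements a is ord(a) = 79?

φ(53) = 53 − 1 = 52 = 2^2 · 13.
In a cyclic group of order 52, there are φ(d) elements of order d for each divisor d of 52, and zero for non-divisors.
Here 52 is not a multiple of 79, so there are no elements of order 79.

0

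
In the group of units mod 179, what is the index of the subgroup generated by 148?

1

The order of 148 must divide φ(179) = 179 − 1 = 178 = 2 · 89.
Divisors of 178: 1, 2, 89, 178.
Check 148^d mod 179 for each divisor in increasing order:
148^1 ≡ 148 (mod 179)
148^2 ≡ 66 (mod 179)
148^89 ≡ 178 (mod 179)
148^178 ≡ 1 (mod 179) ✓
The order of 148 is 178, so the subgroup it generates has 178 elements.
The index is φ(179) / ord(148) = 178 / 178 = 1.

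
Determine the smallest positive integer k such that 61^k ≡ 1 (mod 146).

Since 61 ∈ (Z/146Z)^×, its order divides φ(146) = φ(2)·φ(73) = 1·72 = 72 = 2^3 · 3^2.
Divisors of 72: 1, 2, 3, 4, 6, 8, 9, 12, 18, 24, 36, 72.
Evaluate successive powers at the divisors of 72:
61^1 ≡ 61 (mod 146)
61^2 ≡ 71 (mod 146)
61^3 ≡ 97 (mod 146)
61^4 ≡ 77 (mod 146)
61^6 ≡ 65 (mod 146)
61^8 ≡ 89 (mod 146)
61^9 ≡ 27 (mod 146)
61^12 ≡ 137 (mod 146)
61^18 ≡ 145 (mod 146)
61^24 ≡ 81 (mod 146)
61^36 ≡ 1 (mod 146) ✓
The smallest such exponent is 36, so the order of 61 is 36.

36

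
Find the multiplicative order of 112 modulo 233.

By Lagrange's theorem, ord_233(112) divides φ(233) = 233 − 1 = 232 = 2^3 · 29.
Divisors of 232: 1, 2, 4, 8, 29, 58, 116, 232.
Check 112^d mod 233 for each divisor in increasing order:
112^1 ≡ 112 (mod 233)
112^2 ≡ 195 (mod 233)
112^4 ≡ 46 (mod 233)
112^8 ≡ 19 (mod 233)
112^29 ≡ 89 (mod 233)
112^58 ≡ 232 (mod 233)
112^116 ≡ 1 (mod 233) ✓
Hence ord(112) = 116.

116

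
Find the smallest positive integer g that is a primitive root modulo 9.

φ(9) = φ(3^2) = 3·(3−1) = 6 = 2 · 3.
g is a primitive root iff g^(6/q) ≢ 1 (mod 9) for each prime q ∈ {2, 3}.
g = 2: 2^3 ≡ 8; 2^2 ≡ 4 — none is 1, so 2 is a primitive root.
Hence the least primitive root of 9 is 2.

2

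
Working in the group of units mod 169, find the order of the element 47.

By Lagrange's theorem, ord_169(47) divides φ(169) = φ(13^2) = 13·(13−1) = 156 = 2^2 · 3 · 13.
Divisors of 156: 1, 2, 3, 4, 6, 12, 13, 26, 39, 52, 78, 156.
Test each divisor d:
47^1 ≡ 47 (mod 169)
47^2 ≡ 12 (mod 169)
47^3 ≡ 57 (mod 169)
47^4 ≡ 144 (mod 169)
47^6 ≡ 38 (mod 169)
47^12 ≡ 92 (mod 169)
47^13 ≡ 99 (mod 169)
47^26 ≡ 168 (mod 169)
47^39 ≡ 70 (mod 169)
47^52 ≡ 1 (mod 169) ✓
The smallest such exponent is 52, so the order of 47 is 52.

52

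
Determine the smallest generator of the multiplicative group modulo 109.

6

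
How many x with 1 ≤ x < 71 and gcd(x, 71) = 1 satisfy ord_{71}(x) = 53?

φ(71) = 71 − 1 = 70 = 2 · 5 · 7.
(Z/71Z)^× is cyclic (|G| = 70); a cyclic group of order m has exactly φ(d) elements of each order d | m, and none otherwise.
Here 70 is not a multiple of 53, so there are no elements of order 53.

0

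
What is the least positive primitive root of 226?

3

φ(226) = φ(2)·φ(113) = 1·112 = 112 = 2^4 · 7.
Test candidates g = 2, 3, … against the prime factors q ∈ {2, 7} of φ(226): g is a generator iff g^(112/q) ≢ 1 for every such q.
g = 2: gcd(2, 226) = 2 > 1, not a unit — skip.
g = 3: 3^56 ≡ 225; 3^16 ≡ 49 — none is 1, so 3 is a primitive root.
Hence the least primitive root of 226 is 3.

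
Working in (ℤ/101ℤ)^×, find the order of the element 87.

Since 87 ∈ (Z/101Z)^×, its order divides φ(101) = 101 − 1 = 100 = 2^2 · 5^2.
Divisors of 100: 1, 2, 4, 5, 10, 20, 25, 50, 100.
Evaluate successive powers at the divisors of 100:
87^1 ≡ 87
87^2 ≡ 95
87^4 ≡ 36
87^5 ≡ 1
Therefore the multiplicative order of 87 modulo 101 is 5.

5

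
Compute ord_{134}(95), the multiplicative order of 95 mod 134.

66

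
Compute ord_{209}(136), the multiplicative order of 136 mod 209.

Since 136 ∈ (Z/209Z)^×, its order divides φ(209) = φ(11·19) = (11−1)·(19−1) = 10·18 = 180 = 2^2 · 3^2 · 5.
Divisors of 180: 1, 2, 3, 4, 5, 6, 9, 10, 12, 15, 18, 20, 30, 36, 45, 60, 90, 180.
Compute 136^d (mod 209) for the divisors d until we hit 1:
136^1 ≡ 136 (mod 209)
136^2 ≡ 104 (mod 209)
136^3 ≡ 141 (mod 209)
136^4 ≡ 157 (mod 209)
136^5 ≡ 34 (mod 209)
136^6 ≡ 26 (mod 209)
136^9 ≡ 113 (mod 209)
136^10 ≡ 111 (mod 209)
136^12 ≡ 49 (mod 209)
136^15 ≡ 12 (mod 209)
136^18 ≡ 20 (mod 209)
136^20 ≡ 199 (mod 209)
136^30 ≡ 144 (mod 209)
136^36 ≡ 191 (mod 209)
136^45 ≡ 56 (mod 209)
136^60 ≡ 45 (mod 209)
136^90 ≡ 1 (mod 209) ✓
So ord_209(136) = 90.

90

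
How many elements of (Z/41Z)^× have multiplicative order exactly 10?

4

φ(41) = 41 − 1 = 40 = 2^3 · 5.
(Z/41Z)^× is cyclic (|G| = 40); a cyclic group of order m has exactly φ(d) elements of each order d | m, and none otherwise.
10 = 2 · 5 divides 40, and φ(10) = 4.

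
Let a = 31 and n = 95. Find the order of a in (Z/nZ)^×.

Since 31 ∈ (Z/95Z)^×, its order divides φ(95) = φ(5·19) = (5−1)·(19−1) = 4·18 = 72 = 2^3 · 3^2.
Divisors of 72: 1, 2, 3, 4, 6, 8, 9, 12, 18, 24, 36, 72.
Compute 31^d (mod 95) for the divisors d until we hit 1:
31^1 ≡ 31
31^2 ≡ 11
31^3 ≡ 56
31^4 ≡ 26
31^6 ≡ 1
So ord_95(31) = 6.

6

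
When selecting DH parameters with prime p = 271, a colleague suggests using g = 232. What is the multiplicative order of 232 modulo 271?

Since 232 ∈ (Z/271Z)^×, its order divides φ(271) = 271 − 1 = 270 = 2 · 3^3 · 5.
Divisors of 270: 1, 2, 3, 5, 6, 9, 10, 15, 18, 27, 30, 45, 54, 90, 135, 270.
Test each divisor d:
232^1 ≡ 232 (mod 271)
232^2 ≡ 166 (mod 271)
232^3 ≡ 30 (mod 271)
232^5 ≡ 102 (mod 271)
232^6 ≡ 87 (mod 271)
232^9 ≡ 171 (mod 271)
232^10 ≡ 106 (mod 271)
232^15 ≡ 243 (mod 271)
232^18 ≡ 244 (mod 271)
232^27 ≡ 261 (mod 271)
232^30 ≡ 242 (mod 271)
232^45 ≡ 270 (mod 271)
232^54 ≡ 100 (mod 271)
232^90 ≡ 1 (mod 271) ✓
So ord_271(232) = 90.

90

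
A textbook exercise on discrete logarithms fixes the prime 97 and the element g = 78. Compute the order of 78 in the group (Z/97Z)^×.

32

ord(78) | φ(97) = 97 − 1 = 96 = 2^5 · 3.
Divisors of 96: 1, 2, 3, 4, 6, 8, 12, 16, 24, 32, 48, 96.
Check 78^d mod 97 for each divisor in increasing order:
78^1 ≡ 78 (mod 97)
78^2 ≡ 70 (mod 97)
78^3 ≡ 28 (mod 97)
78^4 ≡ 50 (mod 97)
78^6 ≡ 8 (mod 97)
78^8 ≡ 75 (mod 97)
78^12 ≡ 64 (mod 97)
78^16 ≡ 96 (mod 97)
78^24 ≡ 22 (mod 97)
78^32 ≡ 1 (mod 97) ✓
Therefore the multiplicative order of 78 modulo 97 is 32.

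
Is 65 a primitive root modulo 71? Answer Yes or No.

φ(71) = 71 − 1 = 70 = 2 · 5 · 7.
Test 65^(70/q) mod 71 for each prime factor q of 70:
65^35 ≡ 70 (mod 71)  [q = 2: ≢ 1 ✓]
65^14 ≡ 5 (mod 71)  [q = 5: ≢ 1 ✓]
65^10 ≡ 20 (mod 71)  [q = 7: ≢ 1 ✓]
None equal 1, so ord_71(65) = 70: 65 is a primitive root.

Yes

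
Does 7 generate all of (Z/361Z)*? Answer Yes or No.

No

φ(361) = φ(19^2) = 19·(19−1) = 342 = 2 · 3^2 · 19.
Test 7^(342/q) mod 361 for each prime factor q of 342:
7^171 ≡ 1 (mod 361)  [q = 2: ≡ 1 ✗]
7^114 ≡ 1 (mod 361)  [q = 3: ≡ 1 ✗]
7^18 ≡ 248 (mod 361)  [q = 19: ≢ 1 ✓]
7^171 ≡ 1 shows ord(7) | 171, strictly less than φ(361); not a primitive root.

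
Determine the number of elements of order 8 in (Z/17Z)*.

φ(17) = 17 − 1 = 16 = 2^4.
In a cyclic group of order 16, there are φ(d) elements of order d for each divisor d of 16, and zero for non-divisors.
8 = 2^3 divides 16, and φ(8) = 4.

4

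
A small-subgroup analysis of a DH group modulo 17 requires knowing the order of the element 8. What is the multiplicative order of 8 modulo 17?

The order of 8 must divide φ(17) = 17 − 1 = 16 = 2^4.
Divisors of 16: 1, 2, 4, 8, 16.
Test each divisor d:
8^1 ≡ 8 (mod 17)
8^2 ≡ 13 (mod 17)
8^4 ≡ 16 (mod 17)
8^8 ≡ 1 (mod 17) ✓
The smallest such exponent is 8, so the order of 8 is 8.

8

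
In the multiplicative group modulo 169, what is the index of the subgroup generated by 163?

1

Since 163 ∈ (Z/169Z)^×, its order divides φ(169) = φ(13^2) = 13·(13−1) = 156 = 2^2 · 3 · 13.
Divisors of 156: 1, 2, 3, 4, 6, 12, 13, 26, 39, 52, 78, 156.
Compute 163^d (mod 169) for the divisors d until we hit 1:
163^1 ≡ 163 (mod 169)
163^2 ≡ 36 (mod 169)
163^3 ≡ 122 (mod 169)
163^4 ≡ 113 (mod 169)
163^6 ≡ 12 (mod 169)
163^12 ≡ 144 (mod 169)
163^13 ≡ 150 (mod 169)
163^26 ≡ 23 (mod 169)
163^39 ≡ 70 (mod 169)
163^52 ≡ 22 (mod 169)
163^78 ≡ 168 (mod 169)
163^156 ≡ 1 (mod 169) ✓
The order of 163 is 156, so the subgroup it generates has 156 elements.
[(Z/169Z)^× : ⟨163⟩] = 156/156 = 1.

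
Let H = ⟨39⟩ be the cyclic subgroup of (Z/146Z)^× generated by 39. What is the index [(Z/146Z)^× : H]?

Since 39 ∈ (Z/146Z)^×, its order divides φ(146) = φ(2)·φ(73) = 1·72 = 72 = 2^3 · 3^2.
Divisors of 72: 1, 2, 3, 4, 6, 8, 9, 12, 18, 24, 36, 72.
Check 39^d mod 146 for each divisor in increasing order:
39^1 ≡ 39 (mod 146)
39^2 ≡ 61 (mod 146)
39^3 ≡ 43 (mod 146)
39^4 ≡ 71 (mod 146)
39^6 ≡ 97 (mod 146)
39^8 ≡ 77 (mod 146)
39^9 ≡ 83 (mod 146)
39^12 ≡ 65 (mod 146)
39^18 ≡ 27 (mod 146)
39^24 ≡ 137 (mod 146)
39^36 ≡ 145 (mod 146)
39^72 ≡ 1 (mod 146) ✓
Thus |⟨39⟩| = ord(39) = 72.
The index is φ(146) / ord(39) = 72 / 72 = 1.

1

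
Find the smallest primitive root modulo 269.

φ(269) = 269 − 1 = 268 = 2^2 · 67.
g is a primitive root iff g^(268/q) ≢ 1 (mod 269) for each prime q ∈ {2, 67}.
g = 2: 2^134 ≡ 268; 2^4 ≡ 16 — none is 1, so 2 is a primitive root.
Hence the least primitive root of 269 is 2.

2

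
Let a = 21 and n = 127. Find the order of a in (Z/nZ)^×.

63

By Lagrange's theorem, ord_127(21) divides φ(127) = 127 − 1 = 126 = 2 · 3^2 · 7.
Divisors of 126: 1, 2, 3, 6, 7, 9, 14, 18, 21, 42, 63, 126.
Evaluate successive powers at the divisors of 126:
21^1 ≡ 21 (mod 127)
21^2 ≡ 60 (mod 127)
21^3 ≡ 117 (mod 127)
21^6 ≡ 100 (mod 127)
21^7 ≡ 68 (mod 127)
21^9 ≡ 16 (mod 127)
21^14 ≡ 52 (mod 127)
21^18 ≡ 2 (mod 127)
21^21 ≡ 107 (mod 127)
21^42 ≡ 19 (mod 127)
21^63 ≡ 1 (mod 127) ✓
Therefore the multiplicative order of 21 modulo 127 is 63.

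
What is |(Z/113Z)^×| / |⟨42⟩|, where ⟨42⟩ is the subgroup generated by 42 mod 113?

7

Since 42 ∈ (Z/113Z)^×, its order divides φ(113) = 113 − 1 = 112 = 2^4 · 7.
Divisors of 112: 1, 2, 4, 7, 8, 14, 16, 28, 56, 112.
Compute 42^d (mod 113) for the divisors d until we hit 1:
42^1 ≡ 42
42^2 ≡ 69
42^4 ≡ 15
42^7 ≡ 78
42^8 ≡ 112
42^14 ≡ 95
42^16 ≡ 1
Thus |⟨42⟩| = ord(42) = 16.
[(Z/113Z)^× : ⟨42⟩] = 112/16 = 7.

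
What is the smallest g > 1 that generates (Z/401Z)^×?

3

φ(401) = 401 − 1 = 400 = 2^4 · 5^2.
Test candidates g = 2, 3, … against the prime factors q ∈ {2, 5} of φ(401): g is a generator iff g^(400/q) ≢ 1 for every such q.
g = 2: 2^200 ≡ 1 — hits 1, so not a primitive root.
g = 3: 3^200 ≡ 400; 3^80 ≡ 72 — none is 1, so 3 is a primitive root.
Hence the least primitive root of 401 is 3.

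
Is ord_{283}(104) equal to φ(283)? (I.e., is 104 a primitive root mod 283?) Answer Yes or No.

φ(283) = 283 − 1 = 282 = 2 · 3 · 47.
An element g generates (Z/283Z)^× iff g^(282/q) ≢ 1 (mod 283) for each prime q ∈ {2, 3, 47}.
104^141 ≡ 282 (mod 283)  [q = 2: ≢ 1 ✓]
104^94 ≡ 44 (mod 283)  [q = 3: ≢ 1 ✓]
104^6 ≡ 42 (mod 283)  [q = 47: ≢ 1 ✓]
None equal 1, so ord_283(104) = 282: 104 is a primitive root.

Yes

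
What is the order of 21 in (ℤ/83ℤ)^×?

ord(21) | φ(83) = 83 − 1 = 82 = 2 · 41.
Divisors of 82: 1, 2, 41, 82.
Compute 21^d (mod 83) for the divisors d until we hit 1:
21^1 ≡ 21 (mod 83)
21^2 ≡ 26 (mod 83)
21^41 ≡ 1 (mod 83) ✓
So ord_83(21) = 41.

41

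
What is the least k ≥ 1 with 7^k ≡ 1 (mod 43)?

6

ord(7) | φ(43) = 43 − 1 = 42 = 2 · 3 · 7.
Divisors of 42: 1, 2, 3, 6, 7, 14, 21, 42.
Compute 7^d (mod 43) for the divisors d until we hit 1:
7^1 ≡ 7 (mod 43)
7^2 ≡ 6 (mod 43)
7^3 ≡ 42 (mod 43)
7^6 ≡ 1 (mod 43) ✓
The smallest such exponent is 6, so the order of 7 is 6.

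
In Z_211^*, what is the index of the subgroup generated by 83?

Since 83 ∈ (Z/211Z)^×, its order divides φ(211) = 211 − 1 = 210 = 2 · 3 · 5 · 7.
Divisors of 210: 1, 2, 3, 5, 6, 7, 10, 14, 15, 21, 30, 35, 42, 70, 105, 210.
Evaluate successive powers at the divisors of 210:
83^1 ≡ 83 (mod 211)
83^2 ≡ 137 (mod 211)
83^3 ≡ 188 (mod 211)
83^5 ≡ 14 (mod 211)
83^6 ≡ 107 (mod 211)
83^7 ≡ 19 (mod 211)
83^10 ≡ 196 (mod 211)
83^14 ≡ 150 (mod 211)
83^15 ≡ 1 (mod 211) ✓
Thus |⟨83⟩| = ord(83) = 15.
Index = |(Z/211Z)^×| / |⟨83⟩| = 210 / 15 = 14.

14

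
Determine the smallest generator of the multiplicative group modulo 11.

2

φ(11) = 11 − 1 = 10 = 2 · 5.
Test candidates g = 2, 3, … against the prime factors q ∈ {2, 5} of φ(11): g is a generator iff g^(10/q) ≢ 1 for every such q.
g = 2: 2^5 ≡ 10; 2^2 ≡ 4 — none is 1, so 2 is a primitive root.
The smallest primitive root modulo 11 is 2.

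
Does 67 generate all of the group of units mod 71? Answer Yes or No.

Yes

φ(71) = 71 − 1 = 70 = 2 · 5 · 7.
Test 67^(70/q) mod 71 for each prime factor q of 70:
67^35 ≡ 70 (mod 71)  [q = 2: ≢ 1 ✓]
67^14 ≡ 5 (mod 71)  [q = 5: ≢ 1 ✓]
67^10 ≡ 48 (mod 71)  [q = 7: ≢ 1 ✓]
None equal 1, so ord_71(67) = 70: 67 is a primitive root.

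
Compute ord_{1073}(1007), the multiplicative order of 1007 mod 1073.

84

The order of 1007 must divide φ(1073) = φ(29·37) = (29−1)·(37−1) = 28·36 = 1008 = 2^4 · 3^2 · 7.
Divisors of 1008: 1, 2, 3, 4, 6, 7, 8, 9, 12, 14, 16, 18, 21, 24, 28, 36, 42, 48, 56, 63, 72, 84, 112, 126, 144, 168, 252, 336, 504, 1008.
Check 1007^d mod 1073 for each divisor in increasing order:
1007^1 ≡ 1007
1007^2 ≡ 64
1007^3 ≡ 68
1007^4 ≡ 877
1007^6 ≡ 332
1007^7 ≡ 621
1007^8 ≡ 861
1007^9 ≡ 43
1007^12 ≡ 778
1007^14 ≡ 434
1007^16 ≡ 951
1007^18 ≡ 776
1007^21 ≡ 191
1007^24 ≡ 112
1007^28 ≡ 581
1007^36 ≡ 223
1007^42 ≡ 1072
1007^48 ≡ 741
1007^56 ≡ 639
1007^63 ≡ 882
1007^72 ≡ 371
1007^84 ≡ 1
Hence ord(1007) = 84.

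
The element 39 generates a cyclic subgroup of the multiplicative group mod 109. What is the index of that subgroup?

1

Since 39 ∈ (Z/109Z)^×, its order divides φ(109) = 109 − 1 = 108 = 2^2 · 3^3.
Divisors of 108: 1, 2, 3, 4, 6, 9, 12, 18, 27, 36, 54, 108.
Check 39^d mod 109 for each divisor in increasing order:
39^1 ≡ 39 (mod 109)
39^2 ≡ 104 (mod 109)
39^3 ≡ 23 (mod 109)
39^4 ≡ 25 (mod 109)
39^6 ≡ 93 (mod 109)
39^9 ≡ 68 (mod 109)
39^12 ≡ 38 (mod 109)
39^18 ≡ 46 (mod 109)
39^27 ≡ 76 (mod 109)
39^36 ≡ 45 (mod 109)
39^54 ≡ 108 (mod 109)
39^108 ≡ 1 (mod 109) ✓
The order of 39 is 108, so the subgroup it generates has 108 elements.
[(Z/109Z)^× : ⟨39⟩] = 108/108 = 1.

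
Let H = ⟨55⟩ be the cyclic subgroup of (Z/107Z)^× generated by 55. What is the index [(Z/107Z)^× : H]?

1

ord(55) | φ(107) = 107 − 1 = 106 = 2 · 53.
Divisors of 106: 1, 2, 53, 106.
Test each divisor d:
55^1 ≡ 55 (mod 107)
55^2 ≡ 29 (mod 107)
55^53 ≡ 106 (mod 107)
55^106 ≡ 1 (mod 107) ✓
Thus |⟨55⟩| = ord(55) = 106.
Index = |(Z/107Z)^×| / |⟨55⟩| = 106 / 106 = 1.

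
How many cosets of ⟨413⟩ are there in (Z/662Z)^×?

Since 413 ∈ (Z/662Z)^×, its order divides φ(662) = φ(2)·φ(331) = 1·330 = 330 = 2 · 3 · 5 · 11.
Divisors of 330: 1, 2, 3, 5, 6, 10, 11, 15, 22, 30, 33, 55, 66, 110, 165, 330.
Check 413^d mod 662 for each divisor in increasing order:
413^1 ≡ 413 (mod 662)
413^2 ≡ 435 (mod 662)
413^3 ≡ 253 (mod 662)
413^5 ≡ 163 (mod 662)
413^6 ≡ 457 (mod 662)
413^10 ≡ 89 (mod 662)
413^11 ≡ 347 (mod 662)
413^15 ≡ 605 (mod 662)
413^22 ≡ 587 (mod 662)
413^30 ≡ 601 (mod 662)
413^33 ≡ 455 (mod 662)
413^55 ≡ 299 (mod 662)
413^66 ≡ 481 (mod 662)
413^110 ≡ 31 (mod 662)
413^165 ≡ 1 (mod 662) ✓
Thus |⟨413⟩| = ord(413) = 165.
[(Z/662Z)^× : ⟨413⟩] = 330/165 = 2.

2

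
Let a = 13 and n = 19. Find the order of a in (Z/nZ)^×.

18

ord(13) | φ(19) = 19 − 1 = 18 = 2 · 3^2.
Divisors of 18: 1, 2, 3, 6, 9, 18.
Test each divisor d:
13^1 ≡ 13 (mod 19)
13^2 ≡ 17 (mod 19)
13^3 ≡ 12 (mod 19)
13^6 ≡ 11 (mod 19)
13^9 ≡ 18 (mod 19)
13^18 ≡ 1 (mod 19) ✓
So ord_19(13) = 18.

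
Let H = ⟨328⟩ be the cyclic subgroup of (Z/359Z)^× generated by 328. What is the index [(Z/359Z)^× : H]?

The order of 328 must divide φ(359) = 359 − 1 = 358 = 2 · 179.
Divisors of 358: 1, 2, 179, 358.
Check 328^d mod 359 for each divisor in increasing order:
328^1 ≡ 328 (mod 359)
328^2 ≡ 243 (mod 359)
328^179 ≡ 1 (mod 359) ✓
The order of 328 is 179, so the subgroup it generates has 179 elements.
Index = |(Z/359Z)^×| / |⟨328⟩| = 358 / 179 = 2.

2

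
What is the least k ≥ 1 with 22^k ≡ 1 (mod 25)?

20

ord(22) | φ(25) = φ(5^2) = 5·(5−1) = 20 = 2^2 · 5.
Divisors of 20: 1, 2, 4, 5, 10, 20.
Test each divisor d:
22^1 ≡ 22 (mod 25)
22^2 ≡ 9 (mod 25)
22^4 ≡ 6 (mod 25)
22^5 ≡ 7 (mod 25)
22^10 ≡ 24 (mod 25)
22^20 ≡ 1 (mod 25) ✓
The smallest such exponent is 20, so the order of 22 is 20.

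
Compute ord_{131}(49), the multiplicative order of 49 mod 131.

Since 49 ∈ (Z/131Z)^×, its order divides φ(131) = 131 − 1 = 130 = 2 · 5 · 13.
Divisors of 130: 1, 2, 5, 10, 13, 26, 65, 130.
Test each divisor d:
49^1 ≡ 49
49^2 ≡ 43
49^5 ≡ 80
49^10 ≡ 112
49^13 ≡ 53
49^26 ≡ 58
49^65 ≡ 1
So ord_131(49) = 65.

65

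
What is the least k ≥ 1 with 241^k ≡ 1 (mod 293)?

292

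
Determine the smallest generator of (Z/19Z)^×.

2

φ(19) = 19 − 1 = 18 = 2 · 3^2.
g is a primitive root iff g^(18/q) ≢ 1 (mod 19) for each prime q ∈ {2, 3}.
g = 2: 2^9 ≡ 18; 2^6 ≡ 7 — none is 1, so 2 is a primitive root.
The smallest primitive root modulo 19 is 2.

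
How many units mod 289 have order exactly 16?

8

φ(289) = φ(17^2) = 17·(17−1) = 272 = 2^4 · 17.
(Z/289Z)^× is cyclic (|G| = 272); a cyclic group of order m has exactly φ(d) elements of each order d | m, and none otherwise.
16 = 2^4 divides 272, and φ(16) = 8.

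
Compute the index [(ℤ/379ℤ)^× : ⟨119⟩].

ord(119) | φ(379) = 379 − 1 = 378 = 2 · 3^3 · 7.
Divisors of 378: 1, 2, 3, 6, 7, 9, 14, 18, 21, 27, 42, 54, 63, 126, 189, 378.
Check 119^d mod 379 for each divisor in increasing order:
119^1 ≡ 119
119^2 ≡ 138
119^3 ≡ 125
119^6 ≡ 86
119^7 ≡ 1
The order of 119 is 7, so the subgroup it generates has 7 elements.
[(Z/379Z)^× : ⟨119⟩] = 378/7 = 54.

54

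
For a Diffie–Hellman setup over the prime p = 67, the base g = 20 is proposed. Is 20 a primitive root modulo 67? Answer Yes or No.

φ(67) = 67 − 1 = 66 = 2 · 3 · 11.
It suffices to check that the order of 20 is not a proper divisor of 66: compute 20^(66/q) for q ∈ {2, 3, 11}.
20^33 ≡ 66 (mod 67)  [q = 2: ≢ 1 ✓]
20^22 ≡ 29 (mod 67)  [q = 3: ≢ 1 ✓]
20^6 ≡ 59 (mod 67)  [q = 11: ≢ 1 ✓]
All checks pass, so 20 has order 66 and is a primitive root modulo 67.

Yes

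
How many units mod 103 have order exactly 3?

φ(103) = 103 − 1 = 102 = 2 · 3 · 17.
Since (Z/103Z)^× is cyclic of order 102, the number of elements of order d is φ(d) when d | 102 and 0 otherwise.
3 | 102, and φ(3) = 3 − 1 = 2.

2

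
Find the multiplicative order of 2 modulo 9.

The order of 2 must divide φ(9) = φ(3^2) = 3·(3−1) = 6 = 2 · 3.
Divisors of 6: 1, 2, 3, 6.
Check 2^d mod 9 for each divisor in increasing order:
2^1 ≡ 2
2^2 ≡ 4
2^3 ≡ 8
2^6 ≡ 1
Therefore the multiplicative order of 2 modulo 9 is 6.

6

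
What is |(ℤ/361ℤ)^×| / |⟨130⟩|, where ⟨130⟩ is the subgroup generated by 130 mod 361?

By Lagrange's theorem, ord_361(130) divides φ(361) = φ(19^2) = 19·(19−1) = 342 = 2 · 3^2 · 19.
Divisors of 342: 1, 2, 3, 6, 9, 18, 19, 38, 57, 114, 171, 342.
Compute 130^d (mod 361) for the divisors d until we hit 1:
130^1 ≡ 130 (mod 361)
130^2 ≡ 294 (mod 361)
130^3 ≡ 315 (mod 361)
130^6 ≡ 311 (mod 361)
130^9 ≡ 134 (mod 361)
130^18 ≡ 267 (mod 361)
130^19 ≡ 54 (mod 361)
130^38 ≡ 28 (mod 361)
130^57 ≡ 68 (mod 361)
130^114 ≡ 292 (mod 361)
130^171 ≡ 1 (mod 361) ✓
Thus |⟨130⟩| = ord(130) = 171.
The index is φ(361) / ord(130) = 342 / 171 = 2.

2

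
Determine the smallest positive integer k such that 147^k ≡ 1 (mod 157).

39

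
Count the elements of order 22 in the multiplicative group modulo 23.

10

φ(23) = 23 − 1 = 22 = 2 · 11.
(Z/23Z)^× is cyclic (|G| = 22); a cyclic group of order m has exactly φ(d) elements of each order d | m, and none otherwise.
22 = 2 · 11 divides 22, and φ(22) = 10.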